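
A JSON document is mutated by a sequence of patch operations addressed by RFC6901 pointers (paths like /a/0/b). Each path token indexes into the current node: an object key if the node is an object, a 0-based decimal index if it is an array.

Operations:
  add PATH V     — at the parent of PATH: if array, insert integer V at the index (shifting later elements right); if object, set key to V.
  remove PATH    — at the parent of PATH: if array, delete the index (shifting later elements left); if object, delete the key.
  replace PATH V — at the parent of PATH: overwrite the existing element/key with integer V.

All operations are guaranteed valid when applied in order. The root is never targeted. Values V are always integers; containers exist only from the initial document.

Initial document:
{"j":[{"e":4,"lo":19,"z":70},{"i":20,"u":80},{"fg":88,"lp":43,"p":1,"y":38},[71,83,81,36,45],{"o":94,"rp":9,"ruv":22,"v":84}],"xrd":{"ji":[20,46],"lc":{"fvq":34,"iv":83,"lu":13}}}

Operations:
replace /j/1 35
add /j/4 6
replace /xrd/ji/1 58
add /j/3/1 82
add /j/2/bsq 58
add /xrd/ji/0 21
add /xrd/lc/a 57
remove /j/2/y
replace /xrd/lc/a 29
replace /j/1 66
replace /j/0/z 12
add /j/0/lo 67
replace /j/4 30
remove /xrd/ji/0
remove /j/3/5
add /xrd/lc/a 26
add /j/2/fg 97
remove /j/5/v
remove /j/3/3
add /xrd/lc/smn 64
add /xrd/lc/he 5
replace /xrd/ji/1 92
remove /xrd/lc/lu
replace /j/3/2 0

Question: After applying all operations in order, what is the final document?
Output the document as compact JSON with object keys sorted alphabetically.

After op 1 (replace /j/1 35): {"j":[{"e":4,"lo":19,"z":70},35,{"fg":88,"lp":43,"p":1,"y":38},[71,83,81,36,45],{"o":94,"rp":9,"ruv":22,"v":84}],"xrd":{"ji":[20,46],"lc":{"fvq":34,"iv":83,"lu":13}}}
After op 2 (add /j/4 6): {"j":[{"e":4,"lo":19,"z":70},35,{"fg":88,"lp":43,"p":1,"y":38},[71,83,81,36,45],6,{"o":94,"rp":9,"ruv":22,"v":84}],"xrd":{"ji":[20,46],"lc":{"fvq":34,"iv":83,"lu":13}}}
After op 3 (replace /xrd/ji/1 58): {"j":[{"e":4,"lo":19,"z":70},35,{"fg":88,"lp":43,"p":1,"y":38},[71,83,81,36,45],6,{"o":94,"rp":9,"ruv":22,"v":84}],"xrd":{"ji":[20,58],"lc":{"fvq":34,"iv":83,"lu":13}}}
After op 4 (add /j/3/1 82): {"j":[{"e":4,"lo":19,"z":70},35,{"fg":88,"lp":43,"p":1,"y":38},[71,82,83,81,36,45],6,{"o":94,"rp":9,"ruv":22,"v":84}],"xrd":{"ji":[20,58],"lc":{"fvq":34,"iv":83,"lu":13}}}
After op 5 (add /j/2/bsq 58): {"j":[{"e":4,"lo":19,"z":70},35,{"bsq":58,"fg":88,"lp":43,"p":1,"y":38},[71,82,83,81,36,45],6,{"o":94,"rp":9,"ruv":22,"v":84}],"xrd":{"ji":[20,58],"lc":{"fvq":34,"iv":83,"lu":13}}}
After op 6 (add /xrd/ji/0 21): {"j":[{"e":4,"lo":19,"z":70},35,{"bsq":58,"fg":88,"lp":43,"p":1,"y":38},[71,82,83,81,36,45],6,{"o":94,"rp":9,"ruv":22,"v":84}],"xrd":{"ji":[21,20,58],"lc":{"fvq":34,"iv":83,"lu":13}}}
After op 7 (add /xrd/lc/a 57): {"j":[{"e":4,"lo":19,"z":70},35,{"bsq":58,"fg":88,"lp":43,"p":1,"y":38},[71,82,83,81,36,45],6,{"o":94,"rp":9,"ruv":22,"v":84}],"xrd":{"ji":[21,20,58],"lc":{"a":57,"fvq":34,"iv":83,"lu":13}}}
After op 8 (remove /j/2/y): {"j":[{"e":4,"lo":19,"z":70},35,{"bsq":58,"fg":88,"lp":43,"p":1},[71,82,83,81,36,45],6,{"o":94,"rp":9,"ruv":22,"v":84}],"xrd":{"ji":[21,20,58],"lc":{"a":57,"fvq":34,"iv":83,"lu":13}}}
After op 9 (replace /xrd/lc/a 29): {"j":[{"e":4,"lo":19,"z":70},35,{"bsq":58,"fg":88,"lp":43,"p":1},[71,82,83,81,36,45],6,{"o":94,"rp":9,"ruv":22,"v":84}],"xrd":{"ji":[21,20,58],"lc":{"a":29,"fvq":34,"iv":83,"lu":13}}}
After op 10 (replace /j/1 66): {"j":[{"e":4,"lo":19,"z":70},66,{"bsq":58,"fg":88,"lp":43,"p":1},[71,82,83,81,36,45],6,{"o":94,"rp":9,"ruv":22,"v":84}],"xrd":{"ji":[21,20,58],"lc":{"a":29,"fvq":34,"iv":83,"lu":13}}}
After op 11 (replace /j/0/z 12): {"j":[{"e":4,"lo":19,"z":12},66,{"bsq":58,"fg":88,"lp":43,"p":1},[71,82,83,81,36,45],6,{"o":94,"rp":9,"ruv":22,"v":84}],"xrd":{"ji":[21,20,58],"lc":{"a":29,"fvq":34,"iv":83,"lu":13}}}
After op 12 (add /j/0/lo 67): {"j":[{"e":4,"lo":67,"z":12},66,{"bsq":58,"fg":88,"lp":43,"p":1},[71,82,83,81,36,45],6,{"o":94,"rp":9,"ruv":22,"v":84}],"xrd":{"ji":[21,20,58],"lc":{"a":29,"fvq":34,"iv":83,"lu":13}}}
After op 13 (replace /j/4 30): {"j":[{"e":4,"lo":67,"z":12},66,{"bsq":58,"fg":88,"lp":43,"p":1},[71,82,83,81,36,45],30,{"o":94,"rp":9,"ruv":22,"v":84}],"xrd":{"ji":[21,20,58],"lc":{"a":29,"fvq":34,"iv":83,"lu":13}}}
After op 14 (remove /xrd/ji/0): {"j":[{"e":4,"lo":67,"z":12},66,{"bsq":58,"fg":88,"lp":43,"p":1},[71,82,83,81,36,45],30,{"o":94,"rp":9,"ruv":22,"v":84}],"xrd":{"ji":[20,58],"lc":{"a":29,"fvq":34,"iv":83,"lu":13}}}
After op 15 (remove /j/3/5): {"j":[{"e":4,"lo":67,"z":12},66,{"bsq":58,"fg":88,"lp":43,"p":1},[71,82,83,81,36],30,{"o":94,"rp":9,"ruv":22,"v":84}],"xrd":{"ji":[20,58],"lc":{"a":29,"fvq":34,"iv":83,"lu":13}}}
After op 16 (add /xrd/lc/a 26): {"j":[{"e":4,"lo":67,"z":12},66,{"bsq":58,"fg":88,"lp":43,"p":1},[71,82,83,81,36],30,{"o":94,"rp":9,"ruv":22,"v":84}],"xrd":{"ji":[20,58],"lc":{"a":26,"fvq":34,"iv":83,"lu":13}}}
After op 17 (add /j/2/fg 97): {"j":[{"e":4,"lo":67,"z":12},66,{"bsq":58,"fg":97,"lp":43,"p":1},[71,82,83,81,36],30,{"o":94,"rp":9,"ruv":22,"v":84}],"xrd":{"ji":[20,58],"lc":{"a":26,"fvq":34,"iv":83,"lu":13}}}
After op 18 (remove /j/5/v): {"j":[{"e":4,"lo":67,"z":12},66,{"bsq":58,"fg":97,"lp":43,"p":1},[71,82,83,81,36],30,{"o":94,"rp":9,"ruv":22}],"xrd":{"ji":[20,58],"lc":{"a":26,"fvq":34,"iv":83,"lu":13}}}
After op 19 (remove /j/3/3): {"j":[{"e":4,"lo":67,"z":12},66,{"bsq":58,"fg":97,"lp":43,"p":1},[71,82,83,36],30,{"o":94,"rp":9,"ruv":22}],"xrd":{"ji":[20,58],"lc":{"a":26,"fvq":34,"iv":83,"lu":13}}}
After op 20 (add /xrd/lc/smn 64): {"j":[{"e":4,"lo":67,"z":12},66,{"bsq":58,"fg":97,"lp":43,"p":1},[71,82,83,36],30,{"o":94,"rp":9,"ruv":22}],"xrd":{"ji":[20,58],"lc":{"a":26,"fvq":34,"iv":83,"lu":13,"smn":64}}}
After op 21 (add /xrd/lc/he 5): {"j":[{"e":4,"lo":67,"z":12},66,{"bsq":58,"fg":97,"lp":43,"p":1},[71,82,83,36],30,{"o":94,"rp":9,"ruv":22}],"xrd":{"ji":[20,58],"lc":{"a":26,"fvq":34,"he":5,"iv":83,"lu":13,"smn":64}}}
After op 22 (replace /xrd/ji/1 92): {"j":[{"e":4,"lo":67,"z":12},66,{"bsq":58,"fg":97,"lp":43,"p":1},[71,82,83,36],30,{"o":94,"rp":9,"ruv":22}],"xrd":{"ji":[20,92],"lc":{"a":26,"fvq":34,"he":5,"iv":83,"lu":13,"smn":64}}}
After op 23 (remove /xrd/lc/lu): {"j":[{"e":4,"lo":67,"z":12},66,{"bsq":58,"fg":97,"lp":43,"p":1},[71,82,83,36],30,{"o":94,"rp":9,"ruv":22}],"xrd":{"ji":[20,92],"lc":{"a":26,"fvq":34,"he":5,"iv":83,"smn":64}}}
After op 24 (replace /j/3/2 0): {"j":[{"e":4,"lo":67,"z":12},66,{"bsq":58,"fg":97,"lp":43,"p":1},[71,82,0,36],30,{"o":94,"rp":9,"ruv":22}],"xrd":{"ji":[20,92],"lc":{"a":26,"fvq":34,"he":5,"iv":83,"smn":64}}}

Answer: {"j":[{"e":4,"lo":67,"z":12},66,{"bsq":58,"fg":97,"lp":43,"p":1},[71,82,0,36],30,{"o":94,"rp":9,"ruv":22}],"xrd":{"ji":[20,92],"lc":{"a":26,"fvq":34,"he":5,"iv":83,"smn":64}}}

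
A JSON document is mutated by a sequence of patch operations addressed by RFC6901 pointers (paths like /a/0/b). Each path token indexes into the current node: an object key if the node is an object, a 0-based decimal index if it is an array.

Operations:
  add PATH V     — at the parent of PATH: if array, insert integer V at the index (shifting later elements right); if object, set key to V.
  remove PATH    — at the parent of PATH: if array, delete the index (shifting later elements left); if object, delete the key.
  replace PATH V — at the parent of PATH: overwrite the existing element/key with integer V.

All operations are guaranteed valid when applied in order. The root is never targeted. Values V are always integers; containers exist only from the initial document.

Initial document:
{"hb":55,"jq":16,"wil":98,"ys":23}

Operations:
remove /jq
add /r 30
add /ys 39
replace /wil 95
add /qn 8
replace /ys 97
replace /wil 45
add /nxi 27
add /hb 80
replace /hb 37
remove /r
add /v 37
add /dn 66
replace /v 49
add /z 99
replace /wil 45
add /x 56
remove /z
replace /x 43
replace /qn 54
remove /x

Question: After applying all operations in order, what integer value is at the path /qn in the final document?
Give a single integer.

After op 1 (remove /jq): {"hb":55,"wil":98,"ys":23}
After op 2 (add /r 30): {"hb":55,"r":30,"wil":98,"ys":23}
After op 3 (add /ys 39): {"hb":55,"r":30,"wil":98,"ys":39}
After op 4 (replace /wil 95): {"hb":55,"r":30,"wil":95,"ys":39}
After op 5 (add /qn 8): {"hb":55,"qn":8,"r":30,"wil":95,"ys":39}
After op 6 (replace /ys 97): {"hb":55,"qn":8,"r":30,"wil":95,"ys":97}
After op 7 (replace /wil 45): {"hb":55,"qn":8,"r":30,"wil":45,"ys":97}
After op 8 (add /nxi 27): {"hb":55,"nxi":27,"qn":8,"r":30,"wil":45,"ys":97}
After op 9 (add /hb 80): {"hb":80,"nxi":27,"qn":8,"r":30,"wil":45,"ys":97}
After op 10 (replace /hb 37): {"hb":37,"nxi":27,"qn":8,"r":30,"wil":45,"ys":97}
After op 11 (remove /r): {"hb":37,"nxi":27,"qn":8,"wil":45,"ys":97}
After op 12 (add /v 37): {"hb":37,"nxi":27,"qn":8,"v":37,"wil":45,"ys":97}
After op 13 (add /dn 66): {"dn":66,"hb":37,"nxi":27,"qn":8,"v":37,"wil":45,"ys":97}
After op 14 (replace /v 49): {"dn":66,"hb":37,"nxi":27,"qn":8,"v":49,"wil":45,"ys":97}
After op 15 (add /z 99): {"dn":66,"hb":37,"nxi":27,"qn":8,"v":49,"wil":45,"ys":97,"z":99}
After op 16 (replace /wil 45): {"dn":66,"hb":37,"nxi":27,"qn":8,"v":49,"wil":45,"ys":97,"z":99}
After op 17 (add /x 56): {"dn":66,"hb":37,"nxi":27,"qn":8,"v":49,"wil":45,"x":56,"ys":97,"z":99}
After op 18 (remove /z): {"dn":66,"hb":37,"nxi":27,"qn":8,"v":49,"wil":45,"x":56,"ys":97}
After op 19 (replace /x 43): {"dn":66,"hb":37,"nxi":27,"qn":8,"v":49,"wil":45,"x":43,"ys":97}
After op 20 (replace /qn 54): {"dn":66,"hb":37,"nxi":27,"qn":54,"v":49,"wil":45,"x":43,"ys":97}
After op 21 (remove /x): {"dn":66,"hb":37,"nxi":27,"qn":54,"v":49,"wil":45,"ys":97}
Value at /qn: 54

Answer: 54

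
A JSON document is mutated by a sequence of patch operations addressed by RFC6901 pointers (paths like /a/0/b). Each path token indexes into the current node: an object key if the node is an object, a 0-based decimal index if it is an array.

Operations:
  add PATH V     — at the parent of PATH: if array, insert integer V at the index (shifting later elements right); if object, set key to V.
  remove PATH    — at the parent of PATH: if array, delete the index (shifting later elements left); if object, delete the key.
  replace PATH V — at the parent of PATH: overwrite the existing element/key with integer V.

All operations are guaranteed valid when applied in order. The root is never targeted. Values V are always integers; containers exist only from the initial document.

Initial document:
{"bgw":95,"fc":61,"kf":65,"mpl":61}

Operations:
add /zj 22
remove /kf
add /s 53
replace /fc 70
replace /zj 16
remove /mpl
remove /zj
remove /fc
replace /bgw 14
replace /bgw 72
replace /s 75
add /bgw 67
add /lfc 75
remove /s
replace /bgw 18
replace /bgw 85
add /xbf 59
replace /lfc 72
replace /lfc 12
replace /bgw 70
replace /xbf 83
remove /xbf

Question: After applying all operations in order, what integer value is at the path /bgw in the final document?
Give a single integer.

After op 1 (add /zj 22): {"bgw":95,"fc":61,"kf":65,"mpl":61,"zj":22}
After op 2 (remove /kf): {"bgw":95,"fc":61,"mpl":61,"zj":22}
After op 3 (add /s 53): {"bgw":95,"fc":61,"mpl":61,"s":53,"zj":22}
After op 4 (replace /fc 70): {"bgw":95,"fc":70,"mpl":61,"s":53,"zj":22}
After op 5 (replace /zj 16): {"bgw":95,"fc":70,"mpl":61,"s":53,"zj":16}
After op 6 (remove /mpl): {"bgw":95,"fc":70,"s":53,"zj":16}
After op 7 (remove /zj): {"bgw":95,"fc":70,"s":53}
After op 8 (remove /fc): {"bgw":95,"s":53}
After op 9 (replace /bgw 14): {"bgw":14,"s":53}
After op 10 (replace /bgw 72): {"bgw":72,"s":53}
After op 11 (replace /s 75): {"bgw":72,"s":75}
After op 12 (add /bgw 67): {"bgw":67,"s":75}
After op 13 (add /lfc 75): {"bgw":67,"lfc":75,"s":75}
After op 14 (remove /s): {"bgw":67,"lfc":75}
After op 15 (replace /bgw 18): {"bgw":18,"lfc":75}
After op 16 (replace /bgw 85): {"bgw":85,"lfc":75}
After op 17 (add /xbf 59): {"bgw":85,"lfc":75,"xbf":59}
After op 18 (replace /lfc 72): {"bgw":85,"lfc":72,"xbf":59}
After op 19 (replace /lfc 12): {"bgw":85,"lfc":12,"xbf":59}
After op 20 (replace /bgw 70): {"bgw":70,"lfc":12,"xbf":59}
After op 21 (replace /xbf 83): {"bgw":70,"lfc":12,"xbf":83}
After op 22 (remove /xbf): {"bgw":70,"lfc":12}
Value at /bgw: 70

Answer: 70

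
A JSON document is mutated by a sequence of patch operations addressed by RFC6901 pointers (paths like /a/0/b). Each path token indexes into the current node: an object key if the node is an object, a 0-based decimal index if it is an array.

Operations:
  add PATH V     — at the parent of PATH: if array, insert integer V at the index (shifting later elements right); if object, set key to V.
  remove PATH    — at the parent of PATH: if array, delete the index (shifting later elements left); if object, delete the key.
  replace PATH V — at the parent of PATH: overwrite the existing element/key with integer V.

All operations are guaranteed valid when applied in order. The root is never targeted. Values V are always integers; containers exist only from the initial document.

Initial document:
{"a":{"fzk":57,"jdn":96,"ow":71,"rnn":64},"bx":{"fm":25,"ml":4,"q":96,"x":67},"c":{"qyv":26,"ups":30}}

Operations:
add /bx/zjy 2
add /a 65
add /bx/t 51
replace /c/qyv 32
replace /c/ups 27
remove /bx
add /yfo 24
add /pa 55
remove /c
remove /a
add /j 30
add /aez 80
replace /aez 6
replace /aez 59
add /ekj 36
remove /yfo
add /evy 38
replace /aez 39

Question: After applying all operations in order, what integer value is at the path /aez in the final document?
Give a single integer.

Answer: 39

Derivation:
After op 1 (add /bx/zjy 2): {"a":{"fzk":57,"jdn":96,"ow":71,"rnn":64},"bx":{"fm":25,"ml":4,"q":96,"x":67,"zjy":2},"c":{"qyv":26,"ups":30}}
After op 2 (add /a 65): {"a":65,"bx":{"fm":25,"ml":4,"q":96,"x":67,"zjy":2},"c":{"qyv":26,"ups":30}}
After op 3 (add /bx/t 51): {"a":65,"bx":{"fm":25,"ml":4,"q":96,"t":51,"x":67,"zjy":2},"c":{"qyv":26,"ups":30}}
After op 4 (replace /c/qyv 32): {"a":65,"bx":{"fm":25,"ml":4,"q":96,"t":51,"x":67,"zjy":2},"c":{"qyv":32,"ups":30}}
After op 5 (replace /c/ups 27): {"a":65,"bx":{"fm":25,"ml":4,"q":96,"t":51,"x":67,"zjy":2},"c":{"qyv":32,"ups":27}}
After op 6 (remove /bx): {"a":65,"c":{"qyv":32,"ups":27}}
After op 7 (add /yfo 24): {"a":65,"c":{"qyv":32,"ups":27},"yfo":24}
After op 8 (add /pa 55): {"a":65,"c":{"qyv":32,"ups":27},"pa":55,"yfo":24}
After op 9 (remove /c): {"a":65,"pa":55,"yfo":24}
After op 10 (remove /a): {"pa":55,"yfo":24}
After op 11 (add /j 30): {"j":30,"pa":55,"yfo":24}
After op 12 (add /aez 80): {"aez":80,"j":30,"pa":55,"yfo":24}
After op 13 (replace /aez 6): {"aez":6,"j":30,"pa":55,"yfo":24}
After op 14 (replace /aez 59): {"aez":59,"j":30,"pa":55,"yfo":24}
After op 15 (add /ekj 36): {"aez":59,"ekj":36,"j":30,"pa":55,"yfo":24}
After op 16 (remove /yfo): {"aez":59,"ekj":36,"j":30,"pa":55}
After op 17 (add /evy 38): {"aez":59,"ekj":36,"evy":38,"j":30,"pa":55}
After op 18 (replace /aez 39): {"aez":39,"ekj":36,"evy":38,"j":30,"pa":55}
Value at /aez: 39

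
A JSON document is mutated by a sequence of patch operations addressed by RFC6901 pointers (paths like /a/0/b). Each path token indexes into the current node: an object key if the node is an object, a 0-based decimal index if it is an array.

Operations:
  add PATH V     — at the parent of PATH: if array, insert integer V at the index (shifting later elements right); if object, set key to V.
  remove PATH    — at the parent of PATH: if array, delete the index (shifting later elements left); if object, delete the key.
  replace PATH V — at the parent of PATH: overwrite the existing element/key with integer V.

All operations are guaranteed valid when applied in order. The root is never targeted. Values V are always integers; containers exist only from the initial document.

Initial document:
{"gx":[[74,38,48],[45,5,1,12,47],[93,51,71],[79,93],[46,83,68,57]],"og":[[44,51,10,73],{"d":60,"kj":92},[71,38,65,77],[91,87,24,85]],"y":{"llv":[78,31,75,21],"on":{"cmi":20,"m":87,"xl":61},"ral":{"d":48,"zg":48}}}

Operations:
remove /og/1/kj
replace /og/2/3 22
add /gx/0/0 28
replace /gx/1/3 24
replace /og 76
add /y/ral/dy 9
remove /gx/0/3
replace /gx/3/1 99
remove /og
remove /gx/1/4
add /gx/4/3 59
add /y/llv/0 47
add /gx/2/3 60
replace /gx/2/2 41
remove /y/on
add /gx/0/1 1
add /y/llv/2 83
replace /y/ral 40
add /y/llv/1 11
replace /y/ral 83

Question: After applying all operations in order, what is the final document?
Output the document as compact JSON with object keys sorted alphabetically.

After op 1 (remove /og/1/kj): {"gx":[[74,38,48],[45,5,1,12,47],[93,51,71],[79,93],[46,83,68,57]],"og":[[44,51,10,73],{"d":60},[71,38,65,77],[91,87,24,85]],"y":{"llv":[78,31,75,21],"on":{"cmi":20,"m":87,"xl":61},"ral":{"d":48,"zg":48}}}
After op 2 (replace /og/2/3 22): {"gx":[[74,38,48],[45,5,1,12,47],[93,51,71],[79,93],[46,83,68,57]],"og":[[44,51,10,73],{"d":60},[71,38,65,22],[91,87,24,85]],"y":{"llv":[78,31,75,21],"on":{"cmi":20,"m":87,"xl":61},"ral":{"d":48,"zg":48}}}
After op 3 (add /gx/0/0 28): {"gx":[[28,74,38,48],[45,5,1,12,47],[93,51,71],[79,93],[46,83,68,57]],"og":[[44,51,10,73],{"d":60},[71,38,65,22],[91,87,24,85]],"y":{"llv":[78,31,75,21],"on":{"cmi":20,"m":87,"xl":61},"ral":{"d":48,"zg":48}}}
After op 4 (replace /gx/1/3 24): {"gx":[[28,74,38,48],[45,5,1,24,47],[93,51,71],[79,93],[46,83,68,57]],"og":[[44,51,10,73],{"d":60},[71,38,65,22],[91,87,24,85]],"y":{"llv":[78,31,75,21],"on":{"cmi":20,"m":87,"xl":61},"ral":{"d":48,"zg":48}}}
After op 5 (replace /og 76): {"gx":[[28,74,38,48],[45,5,1,24,47],[93,51,71],[79,93],[46,83,68,57]],"og":76,"y":{"llv":[78,31,75,21],"on":{"cmi":20,"m":87,"xl":61},"ral":{"d":48,"zg":48}}}
After op 6 (add /y/ral/dy 9): {"gx":[[28,74,38,48],[45,5,1,24,47],[93,51,71],[79,93],[46,83,68,57]],"og":76,"y":{"llv":[78,31,75,21],"on":{"cmi":20,"m":87,"xl":61},"ral":{"d":48,"dy":9,"zg":48}}}
After op 7 (remove /gx/0/3): {"gx":[[28,74,38],[45,5,1,24,47],[93,51,71],[79,93],[46,83,68,57]],"og":76,"y":{"llv":[78,31,75,21],"on":{"cmi":20,"m":87,"xl":61},"ral":{"d":48,"dy":9,"zg":48}}}
After op 8 (replace /gx/3/1 99): {"gx":[[28,74,38],[45,5,1,24,47],[93,51,71],[79,99],[46,83,68,57]],"og":76,"y":{"llv":[78,31,75,21],"on":{"cmi":20,"m":87,"xl":61},"ral":{"d":48,"dy":9,"zg":48}}}
After op 9 (remove /og): {"gx":[[28,74,38],[45,5,1,24,47],[93,51,71],[79,99],[46,83,68,57]],"y":{"llv":[78,31,75,21],"on":{"cmi":20,"m":87,"xl":61},"ral":{"d":48,"dy":9,"zg":48}}}
After op 10 (remove /gx/1/4): {"gx":[[28,74,38],[45,5,1,24],[93,51,71],[79,99],[46,83,68,57]],"y":{"llv":[78,31,75,21],"on":{"cmi":20,"m":87,"xl":61},"ral":{"d":48,"dy":9,"zg":48}}}
After op 11 (add /gx/4/3 59): {"gx":[[28,74,38],[45,5,1,24],[93,51,71],[79,99],[46,83,68,59,57]],"y":{"llv":[78,31,75,21],"on":{"cmi":20,"m":87,"xl":61},"ral":{"d":48,"dy":9,"zg":48}}}
After op 12 (add /y/llv/0 47): {"gx":[[28,74,38],[45,5,1,24],[93,51,71],[79,99],[46,83,68,59,57]],"y":{"llv":[47,78,31,75,21],"on":{"cmi":20,"m":87,"xl":61},"ral":{"d":48,"dy":9,"zg":48}}}
After op 13 (add /gx/2/3 60): {"gx":[[28,74,38],[45,5,1,24],[93,51,71,60],[79,99],[46,83,68,59,57]],"y":{"llv":[47,78,31,75,21],"on":{"cmi":20,"m":87,"xl":61},"ral":{"d":48,"dy":9,"zg":48}}}
After op 14 (replace /gx/2/2 41): {"gx":[[28,74,38],[45,5,1,24],[93,51,41,60],[79,99],[46,83,68,59,57]],"y":{"llv":[47,78,31,75,21],"on":{"cmi":20,"m":87,"xl":61},"ral":{"d":48,"dy":9,"zg":48}}}
After op 15 (remove /y/on): {"gx":[[28,74,38],[45,5,1,24],[93,51,41,60],[79,99],[46,83,68,59,57]],"y":{"llv":[47,78,31,75,21],"ral":{"d":48,"dy":9,"zg":48}}}
After op 16 (add /gx/0/1 1): {"gx":[[28,1,74,38],[45,5,1,24],[93,51,41,60],[79,99],[46,83,68,59,57]],"y":{"llv":[47,78,31,75,21],"ral":{"d":48,"dy":9,"zg":48}}}
After op 17 (add /y/llv/2 83): {"gx":[[28,1,74,38],[45,5,1,24],[93,51,41,60],[79,99],[46,83,68,59,57]],"y":{"llv":[47,78,83,31,75,21],"ral":{"d":48,"dy":9,"zg":48}}}
After op 18 (replace /y/ral 40): {"gx":[[28,1,74,38],[45,5,1,24],[93,51,41,60],[79,99],[46,83,68,59,57]],"y":{"llv":[47,78,83,31,75,21],"ral":40}}
After op 19 (add /y/llv/1 11): {"gx":[[28,1,74,38],[45,5,1,24],[93,51,41,60],[79,99],[46,83,68,59,57]],"y":{"llv":[47,11,78,83,31,75,21],"ral":40}}
After op 20 (replace /y/ral 83): {"gx":[[28,1,74,38],[45,5,1,24],[93,51,41,60],[79,99],[46,83,68,59,57]],"y":{"llv":[47,11,78,83,31,75,21],"ral":83}}

Answer: {"gx":[[28,1,74,38],[45,5,1,24],[93,51,41,60],[79,99],[46,83,68,59,57]],"y":{"llv":[47,11,78,83,31,75,21],"ral":83}}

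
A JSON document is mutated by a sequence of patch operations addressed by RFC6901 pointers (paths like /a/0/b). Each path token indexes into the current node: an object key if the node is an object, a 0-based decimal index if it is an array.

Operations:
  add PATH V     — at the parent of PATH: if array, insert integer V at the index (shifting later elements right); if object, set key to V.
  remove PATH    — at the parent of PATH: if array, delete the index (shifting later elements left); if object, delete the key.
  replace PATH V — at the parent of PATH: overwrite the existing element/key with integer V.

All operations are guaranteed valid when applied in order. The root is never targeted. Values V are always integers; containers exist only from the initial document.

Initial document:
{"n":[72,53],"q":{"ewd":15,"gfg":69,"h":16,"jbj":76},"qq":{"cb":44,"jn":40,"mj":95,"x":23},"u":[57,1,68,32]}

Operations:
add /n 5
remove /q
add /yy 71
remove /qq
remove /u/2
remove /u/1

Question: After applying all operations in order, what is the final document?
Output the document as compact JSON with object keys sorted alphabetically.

Answer: {"n":5,"u":[57,32],"yy":71}

Derivation:
After op 1 (add /n 5): {"n":5,"q":{"ewd":15,"gfg":69,"h":16,"jbj":76},"qq":{"cb":44,"jn":40,"mj":95,"x":23},"u":[57,1,68,32]}
After op 2 (remove /q): {"n":5,"qq":{"cb":44,"jn":40,"mj":95,"x":23},"u":[57,1,68,32]}
After op 3 (add /yy 71): {"n":5,"qq":{"cb":44,"jn":40,"mj":95,"x":23},"u":[57,1,68,32],"yy":71}
After op 4 (remove /qq): {"n":5,"u":[57,1,68,32],"yy":71}
After op 5 (remove /u/2): {"n":5,"u":[57,1,32],"yy":71}
After op 6 (remove /u/1): {"n":5,"u":[57,32],"yy":71}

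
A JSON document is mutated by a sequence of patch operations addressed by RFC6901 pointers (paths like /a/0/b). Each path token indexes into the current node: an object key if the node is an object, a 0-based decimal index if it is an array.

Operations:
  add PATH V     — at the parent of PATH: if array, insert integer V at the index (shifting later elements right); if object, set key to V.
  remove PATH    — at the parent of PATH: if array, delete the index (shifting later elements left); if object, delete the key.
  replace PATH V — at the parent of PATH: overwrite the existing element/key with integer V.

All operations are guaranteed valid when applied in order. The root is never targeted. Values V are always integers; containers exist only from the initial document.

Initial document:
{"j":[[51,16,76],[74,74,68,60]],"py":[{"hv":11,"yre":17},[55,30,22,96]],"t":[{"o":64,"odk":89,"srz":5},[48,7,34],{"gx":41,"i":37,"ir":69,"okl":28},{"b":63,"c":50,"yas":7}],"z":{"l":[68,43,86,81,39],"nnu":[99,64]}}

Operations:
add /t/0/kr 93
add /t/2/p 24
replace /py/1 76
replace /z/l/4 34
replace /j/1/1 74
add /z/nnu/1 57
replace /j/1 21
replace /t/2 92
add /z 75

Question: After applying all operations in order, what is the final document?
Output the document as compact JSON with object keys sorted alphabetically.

After op 1 (add /t/0/kr 93): {"j":[[51,16,76],[74,74,68,60]],"py":[{"hv":11,"yre":17},[55,30,22,96]],"t":[{"kr":93,"o":64,"odk":89,"srz":5},[48,7,34],{"gx":41,"i":37,"ir":69,"okl":28},{"b":63,"c":50,"yas":7}],"z":{"l":[68,43,86,81,39],"nnu":[99,64]}}
After op 2 (add /t/2/p 24): {"j":[[51,16,76],[74,74,68,60]],"py":[{"hv":11,"yre":17},[55,30,22,96]],"t":[{"kr":93,"o":64,"odk":89,"srz":5},[48,7,34],{"gx":41,"i":37,"ir":69,"okl":28,"p":24},{"b":63,"c":50,"yas":7}],"z":{"l":[68,43,86,81,39],"nnu":[99,64]}}
After op 3 (replace /py/1 76): {"j":[[51,16,76],[74,74,68,60]],"py":[{"hv":11,"yre":17},76],"t":[{"kr":93,"o":64,"odk":89,"srz":5},[48,7,34],{"gx":41,"i":37,"ir":69,"okl":28,"p":24},{"b":63,"c":50,"yas":7}],"z":{"l":[68,43,86,81,39],"nnu":[99,64]}}
After op 4 (replace /z/l/4 34): {"j":[[51,16,76],[74,74,68,60]],"py":[{"hv":11,"yre":17},76],"t":[{"kr":93,"o":64,"odk":89,"srz":5},[48,7,34],{"gx":41,"i":37,"ir":69,"okl":28,"p":24},{"b":63,"c":50,"yas":7}],"z":{"l":[68,43,86,81,34],"nnu":[99,64]}}
After op 5 (replace /j/1/1 74): {"j":[[51,16,76],[74,74,68,60]],"py":[{"hv":11,"yre":17},76],"t":[{"kr":93,"o":64,"odk":89,"srz":5},[48,7,34],{"gx":41,"i":37,"ir":69,"okl":28,"p":24},{"b":63,"c":50,"yas":7}],"z":{"l":[68,43,86,81,34],"nnu":[99,64]}}
After op 6 (add /z/nnu/1 57): {"j":[[51,16,76],[74,74,68,60]],"py":[{"hv":11,"yre":17},76],"t":[{"kr":93,"o":64,"odk":89,"srz":5},[48,7,34],{"gx":41,"i":37,"ir":69,"okl":28,"p":24},{"b":63,"c":50,"yas":7}],"z":{"l":[68,43,86,81,34],"nnu":[99,57,64]}}
After op 7 (replace /j/1 21): {"j":[[51,16,76],21],"py":[{"hv":11,"yre":17},76],"t":[{"kr":93,"o":64,"odk":89,"srz":5},[48,7,34],{"gx":41,"i":37,"ir":69,"okl":28,"p":24},{"b":63,"c":50,"yas":7}],"z":{"l":[68,43,86,81,34],"nnu":[99,57,64]}}
After op 8 (replace /t/2 92): {"j":[[51,16,76],21],"py":[{"hv":11,"yre":17},76],"t":[{"kr":93,"o":64,"odk":89,"srz":5},[48,7,34],92,{"b":63,"c":50,"yas":7}],"z":{"l":[68,43,86,81,34],"nnu":[99,57,64]}}
After op 9 (add /z 75): {"j":[[51,16,76],21],"py":[{"hv":11,"yre":17},76],"t":[{"kr":93,"o":64,"odk":89,"srz":5},[48,7,34],92,{"b":63,"c":50,"yas":7}],"z":75}

Answer: {"j":[[51,16,76],21],"py":[{"hv":11,"yre":17},76],"t":[{"kr":93,"o":64,"odk":89,"srz":5},[48,7,34],92,{"b":63,"c":50,"yas":7}],"z":75}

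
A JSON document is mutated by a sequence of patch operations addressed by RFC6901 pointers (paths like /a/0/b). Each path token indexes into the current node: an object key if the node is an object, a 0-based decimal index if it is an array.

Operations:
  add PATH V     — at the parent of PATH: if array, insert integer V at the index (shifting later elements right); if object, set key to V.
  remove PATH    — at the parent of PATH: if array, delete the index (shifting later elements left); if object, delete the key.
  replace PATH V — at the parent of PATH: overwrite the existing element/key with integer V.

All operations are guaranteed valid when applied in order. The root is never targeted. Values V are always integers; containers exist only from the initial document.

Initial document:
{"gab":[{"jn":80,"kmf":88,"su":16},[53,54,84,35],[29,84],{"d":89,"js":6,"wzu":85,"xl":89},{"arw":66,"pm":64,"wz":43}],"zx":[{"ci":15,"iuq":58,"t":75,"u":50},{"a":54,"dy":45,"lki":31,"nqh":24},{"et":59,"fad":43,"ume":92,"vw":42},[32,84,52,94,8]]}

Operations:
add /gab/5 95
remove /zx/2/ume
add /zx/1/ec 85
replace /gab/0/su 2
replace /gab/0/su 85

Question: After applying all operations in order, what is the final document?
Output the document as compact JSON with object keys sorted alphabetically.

After op 1 (add /gab/5 95): {"gab":[{"jn":80,"kmf":88,"su":16},[53,54,84,35],[29,84],{"d":89,"js":6,"wzu":85,"xl":89},{"arw":66,"pm":64,"wz":43},95],"zx":[{"ci":15,"iuq":58,"t":75,"u":50},{"a":54,"dy":45,"lki":31,"nqh":24},{"et":59,"fad":43,"ume":92,"vw":42},[32,84,52,94,8]]}
After op 2 (remove /zx/2/ume): {"gab":[{"jn":80,"kmf":88,"su":16},[53,54,84,35],[29,84],{"d":89,"js":6,"wzu":85,"xl":89},{"arw":66,"pm":64,"wz":43},95],"zx":[{"ci":15,"iuq":58,"t":75,"u":50},{"a":54,"dy":45,"lki":31,"nqh":24},{"et":59,"fad":43,"vw":42},[32,84,52,94,8]]}
After op 3 (add /zx/1/ec 85): {"gab":[{"jn":80,"kmf":88,"su":16},[53,54,84,35],[29,84],{"d":89,"js":6,"wzu":85,"xl":89},{"arw":66,"pm":64,"wz":43},95],"zx":[{"ci":15,"iuq":58,"t":75,"u":50},{"a":54,"dy":45,"ec":85,"lki":31,"nqh":24},{"et":59,"fad":43,"vw":42},[32,84,52,94,8]]}
After op 4 (replace /gab/0/su 2): {"gab":[{"jn":80,"kmf":88,"su":2},[53,54,84,35],[29,84],{"d":89,"js":6,"wzu":85,"xl":89},{"arw":66,"pm":64,"wz":43},95],"zx":[{"ci":15,"iuq":58,"t":75,"u":50},{"a":54,"dy":45,"ec":85,"lki":31,"nqh":24},{"et":59,"fad":43,"vw":42},[32,84,52,94,8]]}
After op 5 (replace /gab/0/su 85): {"gab":[{"jn":80,"kmf":88,"su":85},[53,54,84,35],[29,84],{"d":89,"js":6,"wzu":85,"xl":89},{"arw":66,"pm":64,"wz":43},95],"zx":[{"ci":15,"iuq":58,"t":75,"u":50},{"a":54,"dy":45,"ec":85,"lki":31,"nqh":24},{"et":59,"fad":43,"vw":42},[32,84,52,94,8]]}

Answer: {"gab":[{"jn":80,"kmf":88,"su":85},[53,54,84,35],[29,84],{"d":89,"js":6,"wzu":85,"xl":89},{"arw":66,"pm":64,"wz":43},95],"zx":[{"ci":15,"iuq":58,"t":75,"u":50},{"a":54,"dy":45,"ec":85,"lki":31,"nqh":24},{"et":59,"fad":43,"vw":42},[32,84,52,94,8]]}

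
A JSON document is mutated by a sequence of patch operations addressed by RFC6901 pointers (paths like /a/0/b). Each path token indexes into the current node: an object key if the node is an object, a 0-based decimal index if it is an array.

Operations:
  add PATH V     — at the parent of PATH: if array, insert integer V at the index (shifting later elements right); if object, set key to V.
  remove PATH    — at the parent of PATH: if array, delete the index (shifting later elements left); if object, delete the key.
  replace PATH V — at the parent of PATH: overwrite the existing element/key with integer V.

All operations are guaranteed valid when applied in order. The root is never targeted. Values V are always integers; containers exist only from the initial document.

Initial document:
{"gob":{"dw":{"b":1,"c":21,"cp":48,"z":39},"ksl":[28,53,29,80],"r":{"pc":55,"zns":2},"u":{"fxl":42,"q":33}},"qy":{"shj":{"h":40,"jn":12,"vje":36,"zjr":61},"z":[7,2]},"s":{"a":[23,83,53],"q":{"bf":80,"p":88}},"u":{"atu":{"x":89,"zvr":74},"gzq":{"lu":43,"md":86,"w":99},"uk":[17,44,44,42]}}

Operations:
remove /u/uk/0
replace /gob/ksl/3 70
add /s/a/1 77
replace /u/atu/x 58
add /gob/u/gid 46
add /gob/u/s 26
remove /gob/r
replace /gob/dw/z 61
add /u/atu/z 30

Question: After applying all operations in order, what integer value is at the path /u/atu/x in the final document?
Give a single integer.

Answer: 58

Derivation:
After op 1 (remove /u/uk/0): {"gob":{"dw":{"b":1,"c":21,"cp":48,"z":39},"ksl":[28,53,29,80],"r":{"pc":55,"zns":2},"u":{"fxl":42,"q":33}},"qy":{"shj":{"h":40,"jn":12,"vje":36,"zjr":61},"z":[7,2]},"s":{"a":[23,83,53],"q":{"bf":80,"p":88}},"u":{"atu":{"x":89,"zvr":74},"gzq":{"lu":43,"md":86,"w":99},"uk":[44,44,42]}}
After op 2 (replace /gob/ksl/3 70): {"gob":{"dw":{"b":1,"c":21,"cp":48,"z":39},"ksl":[28,53,29,70],"r":{"pc":55,"zns":2},"u":{"fxl":42,"q":33}},"qy":{"shj":{"h":40,"jn":12,"vje":36,"zjr":61},"z":[7,2]},"s":{"a":[23,83,53],"q":{"bf":80,"p":88}},"u":{"atu":{"x":89,"zvr":74},"gzq":{"lu":43,"md":86,"w":99},"uk":[44,44,42]}}
After op 3 (add /s/a/1 77): {"gob":{"dw":{"b":1,"c":21,"cp":48,"z":39},"ksl":[28,53,29,70],"r":{"pc":55,"zns":2},"u":{"fxl":42,"q":33}},"qy":{"shj":{"h":40,"jn":12,"vje":36,"zjr":61},"z":[7,2]},"s":{"a":[23,77,83,53],"q":{"bf":80,"p":88}},"u":{"atu":{"x":89,"zvr":74},"gzq":{"lu":43,"md":86,"w":99},"uk":[44,44,42]}}
After op 4 (replace /u/atu/x 58): {"gob":{"dw":{"b":1,"c":21,"cp":48,"z":39},"ksl":[28,53,29,70],"r":{"pc":55,"zns":2},"u":{"fxl":42,"q":33}},"qy":{"shj":{"h":40,"jn":12,"vje":36,"zjr":61},"z":[7,2]},"s":{"a":[23,77,83,53],"q":{"bf":80,"p":88}},"u":{"atu":{"x":58,"zvr":74},"gzq":{"lu":43,"md":86,"w":99},"uk":[44,44,42]}}
After op 5 (add /gob/u/gid 46): {"gob":{"dw":{"b":1,"c":21,"cp":48,"z":39},"ksl":[28,53,29,70],"r":{"pc":55,"zns":2},"u":{"fxl":42,"gid":46,"q":33}},"qy":{"shj":{"h":40,"jn":12,"vje":36,"zjr":61},"z":[7,2]},"s":{"a":[23,77,83,53],"q":{"bf":80,"p":88}},"u":{"atu":{"x":58,"zvr":74},"gzq":{"lu":43,"md":86,"w":99},"uk":[44,44,42]}}
After op 6 (add /gob/u/s 26): {"gob":{"dw":{"b":1,"c":21,"cp":48,"z":39},"ksl":[28,53,29,70],"r":{"pc":55,"zns":2},"u":{"fxl":42,"gid":46,"q":33,"s":26}},"qy":{"shj":{"h":40,"jn":12,"vje":36,"zjr":61},"z":[7,2]},"s":{"a":[23,77,83,53],"q":{"bf":80,"p":88}},"u":{"atu":{"x":58,"zvr":74},"gzq":{"lu":43,"md":86,"w":99},"uk":[44,44,42]}}
After op 7 (remove /gob/r): {"gob":{"dw":{"b":1,"c":21,"cp":48,"z":39},"ksl":[28,53,29,70],"u":{"fxl":42,"gid":46,"q":33,"s":26}},"qy":{"shj":{"h":40,"jn":12,"vje":36,"zjr":61},"z":[7,2]},"s":{"a":[23,77,83,53],"q":{"bf":80,"p":88}},"u":{"atu":{"x":58,"zvr":74},"gzq":{"lu":43,"md":86,"w":99},"uk":[44,44,42]}}
After op 8 (replace /gob/dw/z 61): {"gob":{"dw":{"b":1,"c":21,"cp":48,"z":61},"ksl":[28,53,29,70],"u":{"fxl":42,"gid":46,"q":33,"s":26}},"qy":{"shj":{"h":40,"jn":12,"vje":36,"zjr":61},"z":[7,2]},"s":{"a":[23,77,83,53],"q":{"bf":80,"p":88}},"u":{"atu":{"x":58,"zvr":74},"gzq":{"lu":43,"md":86,"w":99},"uk":[44,44,42]}}
After op 9 (add /u/atu/z 30): {"gob":{"dw":{"b":1,"c":21,"cp":48,"z":61},"ksl":[28,53,29,70],"u":{"fxl":42,"gid":46,"q":33,"s":26}},"qy":{"shj":{"h":40,"jn":12,"vje":36,"zjr":61},"z":[7,2]},"s":{"a":[23,77,83,53],"q":{"bf":80,"p":88}},"u":{"atu":{"x":58,"z":30,"zvr":74},"gzq":{"lu":43,"md":86,"w":99},"uk":[44,44,42]}}
Value at /u/atu/x: 58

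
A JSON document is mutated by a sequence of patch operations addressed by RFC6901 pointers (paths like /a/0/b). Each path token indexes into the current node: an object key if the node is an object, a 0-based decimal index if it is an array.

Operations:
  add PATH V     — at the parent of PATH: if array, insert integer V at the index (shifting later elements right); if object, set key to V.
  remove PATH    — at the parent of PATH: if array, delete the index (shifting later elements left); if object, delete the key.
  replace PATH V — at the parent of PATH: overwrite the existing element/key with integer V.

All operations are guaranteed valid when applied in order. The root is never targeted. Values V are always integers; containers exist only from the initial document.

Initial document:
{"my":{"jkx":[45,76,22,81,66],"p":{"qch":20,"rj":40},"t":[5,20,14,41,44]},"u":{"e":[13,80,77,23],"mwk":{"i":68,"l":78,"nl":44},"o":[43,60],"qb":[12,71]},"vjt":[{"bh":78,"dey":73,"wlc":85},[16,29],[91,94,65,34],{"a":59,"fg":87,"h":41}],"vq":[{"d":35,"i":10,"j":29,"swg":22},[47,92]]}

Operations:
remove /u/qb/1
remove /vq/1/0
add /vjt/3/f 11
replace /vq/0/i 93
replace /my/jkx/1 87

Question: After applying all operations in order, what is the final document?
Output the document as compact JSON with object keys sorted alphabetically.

Answer: {"my":{"jkx":[45,87,22,81,66],"p":{"qch":20,"rj":40},"t":[5,20,14,41,44]},"u":{"e":[13,80,77,23],"mwk":{"i":68,"l":78,"nl":44},"o":[43,60],"qb":[12]},"vjt":[{"bh":78,"dey":73,"wlc":85},[16,29],[91,94,65,34],{"a":59,"f":11,"fg":87,"h":41}],"vq":[{"d":35,"i":93,"j":29,"swg":22},[92]]}

Derivation:
After op 1 (remove /u/qb/1): {"my":{"jkx":[45,76,22,81,66],"p":{"qch":20,"rj":40},"t":[5,20,14,41,44]},"u":{"e":[13,80,77,23],"mwk":{"i":68,"l":78,"nl":44},"o":[43,60],"qb":[12]},"vjt":[{"bh":78,"dey":73,"wlc":85},[16,29],[91,94,65,34],{"a":59,"fg":87,"h":41}],"vq":[{"d":35,"i":10,"j":29,"swg":22},[47,92]]}
After op 2 (remove /vq/1/0): {"my":{"jkx":[45,76,22,81,66],"p":{"qch":20,"rj":40},"t":[5,20,14,41,44]},"u":{"e":[13,80,77,23],"mwk":{"i":68,"l":78,"nl":44},"o":[43,60],"qb":[12]},"vjt":[{"bh":78,"dey":73,"wlc":85},[16,29],[91,94,65,34],{"a":59,"fg":87,"h":41}],"vq":[{"d":35,"i":10,"j":29,"swg":22},[92]]}
After op 3 (add /vjt/3/f 11): {"my":{"jkx":[45,76,22,81,66],"p":{"qch":20,"rj":40},"t":[5,20,14,41,44]},"u":{"e":[13,80,77,23],"mwk":{"i":68,"l":78,"nl":44},"o":[43,60],"qb":[12]},"vjt":[{"bh":78,"dey":73,"wlc":85},[16,29],[91,94,65,34],{"a":59,"f":11,"fg":87,"h":41}],"vq":[{"d":35,"i":10,"j":29,"swg":22},[92]]}
After op 4 (replace /vq/0/i 93): {"my":{"jkx":[45,76,22,81,66],"p":{"qch":20,"rj":40},"t":[5,20,14,41,44]},"u":{"e":[13,80,77,23],"mwk":{"i":68,"l":78,"nl":44},"o":[43,60],"qb":[12]},"vjt":[{"bh":78,"dey":73,"wlc":85},[16,29],[91,94,65,34],{"a":59,"f":11,"fg":87,"h":41}],"vq":[{"d":35,"i":93,"j":29,"swg":22},[92]]}
After op 5 (replace /my/jkx/1 87): {"my":{"jkx":[45,87,22,81,66],"p":{"qch":20,"rj":40},"t":[5,20,14,41,44]},"u":{"e":[13,80,77,23],"mwk":{"i":68,"l":78,"nl":44},"o":[43,60],"qb":[12]},"vjt":[{"bh":78,"dey":73,"wlc":85},[16,29],[91,94,65,34],{"a":59,"f":11,"fg":87,"h":41}],"vq":[{"d":35,"i":93,"j":29,"swg":22},[92]]}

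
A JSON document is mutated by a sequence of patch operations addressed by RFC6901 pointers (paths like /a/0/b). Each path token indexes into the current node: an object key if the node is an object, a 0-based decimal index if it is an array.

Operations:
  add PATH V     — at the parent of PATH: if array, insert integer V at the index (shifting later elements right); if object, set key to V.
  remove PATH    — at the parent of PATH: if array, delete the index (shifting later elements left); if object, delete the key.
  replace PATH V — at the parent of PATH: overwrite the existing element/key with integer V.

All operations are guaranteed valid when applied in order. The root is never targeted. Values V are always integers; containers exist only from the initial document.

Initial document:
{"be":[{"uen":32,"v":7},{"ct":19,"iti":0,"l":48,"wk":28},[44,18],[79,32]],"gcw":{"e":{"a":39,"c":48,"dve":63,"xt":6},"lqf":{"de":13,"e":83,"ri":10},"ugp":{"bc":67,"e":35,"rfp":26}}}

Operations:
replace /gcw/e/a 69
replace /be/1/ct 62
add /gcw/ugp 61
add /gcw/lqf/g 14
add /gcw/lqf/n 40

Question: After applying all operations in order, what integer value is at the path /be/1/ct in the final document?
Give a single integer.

After op 1 (replace /gcw/e/a 69): {"be":[{"uen":32,"v":7},{"ct":19,"iti":0,"l":48,"wk":28},[44,18],[79,32]],"gcw":{"e":{"a":69,"c":48,"dve":63,"xt":6},"lqf":{"de":13,"e":83,"ri":10},"ugp":{"bc":67,"e":35,"rfp":26}}}
After op 2 (replace /be/1/ct 62): {"be":[{"uen":32,"v":7},{"ct":62,"iti":0,"l":48,"wk":28},[44,18],[79,32]],"gcw":{"e":{"a":69,"c":48,"dve":63,"xt":6},"lqf":{"de":13,"e":83,"ri":10},"ugp":{"bc":67,"e":35,"rfp":26}}}
After op 3 (add /gcw/ugp 61): {"be":[{"uen":32,"v":7},{"ct":62,"iti":0,"l":48,"wk":28},[44,18],[79,32]],"gcw":{"e":{"a":69,"c":48,"dve":63,"xt":6},"lqf":{"de":13,"e":83,"ri":10},"ugp":61}}
After op 4 (add /gcw/lqf/g 14): {"be":[{"uen":32,"v":7},{"ct":62,"iti":0,"l":48,"wk":28},[44,18],[79,32]],"gcw":{"e":{"a":69,"c":48,"dve":63,"xt":6},"lqf":{"de":13,"e":83,"g":14,"ri":10},"ugp":61}}
After op 5 (add /gcw/lqf/n 40): {"be":[{"uen":32,"v":7},{"ct":62,"iti":0,"l":48,"wk":28},[44,18],[79,32]],"gcw":{"e":{"a":69,"c":48,"dve":63,"xt":6},"lqf":{"de":13,"e":83,"g":14,"n":40,"ri":10},"ugp":61}}
Value at /be/1/ct: 62

Answer: 62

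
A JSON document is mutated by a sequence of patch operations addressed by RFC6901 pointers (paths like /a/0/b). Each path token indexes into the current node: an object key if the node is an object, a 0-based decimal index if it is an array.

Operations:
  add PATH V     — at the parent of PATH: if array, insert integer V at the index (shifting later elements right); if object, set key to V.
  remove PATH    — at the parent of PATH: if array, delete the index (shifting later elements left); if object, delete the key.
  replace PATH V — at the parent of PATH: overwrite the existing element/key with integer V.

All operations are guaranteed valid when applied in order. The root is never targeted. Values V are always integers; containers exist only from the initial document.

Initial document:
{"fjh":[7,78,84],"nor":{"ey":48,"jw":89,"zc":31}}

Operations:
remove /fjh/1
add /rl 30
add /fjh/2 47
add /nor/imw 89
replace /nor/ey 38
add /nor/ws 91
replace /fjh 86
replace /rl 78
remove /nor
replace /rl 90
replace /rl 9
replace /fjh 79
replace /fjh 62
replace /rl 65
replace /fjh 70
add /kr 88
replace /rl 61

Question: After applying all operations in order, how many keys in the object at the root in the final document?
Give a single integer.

Answer: 3

Derivation:
After op 1 (remove /fjh/1): {"fjh":[7,84],"nor":{"ey":48,"jw":89,"zc":31}}
After op 2 (add /rl 30): {"fjh":[7,84],"nor":{"ey":48,"jw":89,"zc":31},"rl":30}
After op 3 (add /fjh/2 47): {"fjh":[7,84,47],"nor":{"ey":48,"jw":89,"zc":31},"rl":30}
After op 4 (add /nor/imw 89): {"fjh":[7,84,47],"nor":{"ey":48,"imw":89,"jw":89,"zc":31},"rl":30}
After op 5 (replace /nor/ey 38): {"fjh":[7,84,47],"nor":{"ey":38,"imw":89,"jw":89,"zc":31},"rl":30}
After op 6 (add /nor/ws 91): {"fjh":[7,84,47],"nor":{"ey":38,"imw":89,"jw":89,"ws":91,"zc":31},"rl":30}
After op 7 (replace /fjh 86): {"fjh":86,"nor":{"ey":38,"imw":89,"jw":89,"ws":91,"zc":31},"rl":30}
After op 8 (replace /rl 78): {"fjh":86,"nor":{"ey":38,"imw":89,"jw":89,"ws":91,"zc":31},"rl":78}
After op 9 (remove /nor): {"fjh":86,"rl":78}
After op 10 (replace /rl 90): {"fjh":86,"rl":90}
After op 11 (replace /rl 9): {"fjh":86,"rl":9}
After op 12 (replace /fjh 79): {"fjh":79,"rl":9}
After op 13 (replace /fjh 62): {"fjh":62,"rl":9}
After op 14 (replace /rl 65): {"fjh":62,"rl":65}
After op 15 (replace /fjh 70): {"fjh":70,"rl":65}
After op 16 (add /kr 88): {"fjh":70,"kr":88,"rl":65}
After op 17 (replace /rl 61): {"fjh":70,"kr":88,"rl":61}
Size at the root: 3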